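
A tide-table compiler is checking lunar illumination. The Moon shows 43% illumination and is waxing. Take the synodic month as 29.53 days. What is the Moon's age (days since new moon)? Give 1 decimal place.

Invert f = (1 − cos θ)/2 to get cos θ = 1 − 2(0.43) = 0.140, hence θ₀ = arccos 0.140 = 82.0°.
Waxing ⇒ before full, so θ = 82.0°.
At 360°/29.53 d per day, 82.0° corresponds to 6.72 days.

6.7 days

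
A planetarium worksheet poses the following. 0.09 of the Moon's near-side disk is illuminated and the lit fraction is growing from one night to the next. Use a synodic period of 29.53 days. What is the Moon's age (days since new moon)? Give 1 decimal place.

2.9 days

From f = (1 − cos θ)/2: cos θ = 1 − 2×0.09 = 0.820; arccos → 34.9°.
Waxing ⇒ before full, so θ = 34.9°.
That fraction of the synodic month is 34.9/360 × 29.53 d ≈ 2.86 d.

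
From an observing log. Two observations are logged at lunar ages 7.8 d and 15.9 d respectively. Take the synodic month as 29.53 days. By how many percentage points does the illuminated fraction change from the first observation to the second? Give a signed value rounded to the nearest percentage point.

θ₁ = 360° × 7.8/29.53 = 95.1°, f₁ = (1 − cos θ₁)/2 = 0.544.
θ₂ = 360° × 15.9/29.53 = 193.8°, f₂ = (1 − cos θ₂)/2 = 0.985.
Change = f₂ − f₁ = +0.441 → +44 percentage points.

+44 pp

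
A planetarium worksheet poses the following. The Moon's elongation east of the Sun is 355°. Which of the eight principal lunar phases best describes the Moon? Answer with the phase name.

355° lies in the new moon sector of the 8-phase cycle.

new moon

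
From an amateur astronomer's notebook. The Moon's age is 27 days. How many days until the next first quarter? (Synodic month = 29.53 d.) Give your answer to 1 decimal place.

First quarter is 0.25 of the way through the cycle: age 0.25 × 29.53 = 7.383 d.
Already past this cycle's first quarter; the next is at 7.383 + 29.53 = 36.913 d, so 36.913 − 27 = 9.913 days.

9.9 days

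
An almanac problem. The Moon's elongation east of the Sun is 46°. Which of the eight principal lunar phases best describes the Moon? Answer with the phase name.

46° lies in the waxing crescent sector of the 8-phase cycle.

waxing crescent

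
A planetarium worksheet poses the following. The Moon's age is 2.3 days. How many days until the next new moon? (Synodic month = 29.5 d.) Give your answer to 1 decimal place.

27.2 days

One full lunation from the last new moon is 29.5 d; remaining = 29.5 − 2.3 = 27.200 d.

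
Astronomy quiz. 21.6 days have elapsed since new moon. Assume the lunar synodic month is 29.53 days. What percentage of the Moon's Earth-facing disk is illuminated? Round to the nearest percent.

The Moon has covered 21.6/29.53 of its cycle, so θ ≈ 360° × 21.6/29.53 = 263.3°.
Illuminated fraction = (1 − cos 263.3°)/2 = (1 − (-0.116))/2 ≈ 0.558, so 56%.

56%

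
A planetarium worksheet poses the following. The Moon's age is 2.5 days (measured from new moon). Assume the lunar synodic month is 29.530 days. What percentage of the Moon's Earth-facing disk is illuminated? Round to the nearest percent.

Elongation θ = 360° × 2.5/29.530 ≈ 30.5°.
With cos θ = 0.862, the lit fraction is (1 − 0.862)/2 ≈ 0.069, so 7%.

7%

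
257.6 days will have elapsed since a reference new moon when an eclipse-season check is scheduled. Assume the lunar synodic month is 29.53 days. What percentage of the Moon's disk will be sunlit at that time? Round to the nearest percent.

58%

257.6/29.53 = 8.723 lunations, so 8 complete cycles and 21.36 d into the next.
The Moon has covered 21.36/29.53 of its cycle, so θ ≈ 360° × 21.36/29.53 = 260.4°.
With cos θ = (-0.167), the lit fraction is (1 − (-0.167))/2 ≈ 0.583, so 58%.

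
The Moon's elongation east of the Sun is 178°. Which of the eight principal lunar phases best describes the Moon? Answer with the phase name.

full moon

178° lies in the full moon sector of the 8-phase cycle.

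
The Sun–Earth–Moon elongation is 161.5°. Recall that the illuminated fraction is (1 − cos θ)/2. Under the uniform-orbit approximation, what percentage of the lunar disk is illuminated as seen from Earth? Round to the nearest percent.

97%

Half-versine of 161.5°: (1 − (-0.948))/2 = 0.974, i.e. 97%.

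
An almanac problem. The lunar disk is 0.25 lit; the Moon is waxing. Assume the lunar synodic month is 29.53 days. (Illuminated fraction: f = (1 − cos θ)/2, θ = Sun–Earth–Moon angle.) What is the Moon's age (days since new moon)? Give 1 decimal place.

4.9 days

cos θ = 1 − 2f = 0.500, giving a principal value of 60.0°.
Before full moon the principal value applies: θ = 60.0°.
Age = 29.53 × 60.0°/360° ≈ 4.92 days.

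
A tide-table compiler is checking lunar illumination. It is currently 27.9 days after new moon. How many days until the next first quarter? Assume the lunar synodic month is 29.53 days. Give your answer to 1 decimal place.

9.0 days

First quarter occurs at elongation 90°, i.e. at age 29.53 × 90/360 = 7.383 d.
This lunation's first quarter (7.383 d) has passed, so add one period: 36.913 − 27.9 = 9.013 days.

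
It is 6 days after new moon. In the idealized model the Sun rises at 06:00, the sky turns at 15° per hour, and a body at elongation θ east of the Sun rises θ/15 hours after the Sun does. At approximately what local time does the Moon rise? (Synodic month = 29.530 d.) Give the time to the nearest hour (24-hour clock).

11:00

Phase angle: θ = 360°·(6 d)/(29.530 d) = 73.1°.
The Moon trails the Sun by θ/15 = 73.1/15 ≈ 4.88 hours.
06:00 + 4.88 h ≈ 10:53 → 11:00 to the nearest hour.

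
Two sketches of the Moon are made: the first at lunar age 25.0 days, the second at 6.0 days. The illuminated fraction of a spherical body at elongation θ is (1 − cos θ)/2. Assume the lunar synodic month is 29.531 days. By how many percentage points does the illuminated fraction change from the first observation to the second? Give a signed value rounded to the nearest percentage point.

+14 pp

First observation: θ = 360°·25.0/29.531 = 304.8°, so f = 0.215.
Second observation: θ = 73.1°, f = 0.355.
Δf = 0.355 − 0.215 = +0.140, i.e. +14 pp.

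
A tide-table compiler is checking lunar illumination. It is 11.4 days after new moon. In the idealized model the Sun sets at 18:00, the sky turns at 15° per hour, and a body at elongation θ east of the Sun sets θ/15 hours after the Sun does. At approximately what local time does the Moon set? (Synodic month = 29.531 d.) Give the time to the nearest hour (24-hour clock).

03:00

Phase angle: θ = 360°·(11.4 d)/(29.531 d) = 139.0°.
At 15° of sky rotation per hour, 139.0° corresponds to a 9.26 h lag.
18:00 + 9.26 h ≈ 03:16 → 03:00 to the nearest hour.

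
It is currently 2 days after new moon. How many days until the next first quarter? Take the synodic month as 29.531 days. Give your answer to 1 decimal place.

First quarter occurs at elongation 90°, i.e. at age 29.531 × 90/360 = 7.383 d.
That is 7.383 − 2 = 5.383 days ahead.

5.4 days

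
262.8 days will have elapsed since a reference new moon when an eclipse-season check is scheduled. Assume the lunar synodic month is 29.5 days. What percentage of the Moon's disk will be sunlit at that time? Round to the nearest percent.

8%

262.8 d spans 8 complete synodic months (8 × 29.5 = 236.00 d) plus 26.80 d.
Phase angle: θ = 360°·(26.80 d)/(29.5 d) = 327.1°.
With cos θ = 0.839, the lit fraction is (1 − 0.839)/2 ≈ 0.080, so 8%.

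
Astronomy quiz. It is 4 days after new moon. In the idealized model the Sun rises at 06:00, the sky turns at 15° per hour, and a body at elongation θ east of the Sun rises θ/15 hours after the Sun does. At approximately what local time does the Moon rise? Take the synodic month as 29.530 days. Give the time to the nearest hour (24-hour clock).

Elongation θ = 360° × 4/29.530 ≈ 48.8°.
At 15° of sky rotation per hour, 48.8° corresponds to a 3.25 h lag.
06:00 + 3.25 h ≈ 09:15 → 09:00 to the nearest hour.

09:00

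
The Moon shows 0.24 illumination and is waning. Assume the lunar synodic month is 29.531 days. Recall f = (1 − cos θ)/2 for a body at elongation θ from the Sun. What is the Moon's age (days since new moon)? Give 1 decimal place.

24.7 days

Invert f = (1 − cos θ)/2 to get cos θ = 1 − 2(0.24) = 0.520, hence θ₀ = arccos 0.520 = 58.7°.
Since the Moon is past full (waning), take the reflex angle: θ = 360° − 58.7° = 301.3°.
That fraction of the synodic month is 301.3/360 × 29.531 d ≈ 24.72 d.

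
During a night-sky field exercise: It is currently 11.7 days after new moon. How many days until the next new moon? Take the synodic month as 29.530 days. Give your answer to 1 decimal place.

The next new moon completes the synodic month: 29.530 − 11.7 = 17.830 days.

17.8 days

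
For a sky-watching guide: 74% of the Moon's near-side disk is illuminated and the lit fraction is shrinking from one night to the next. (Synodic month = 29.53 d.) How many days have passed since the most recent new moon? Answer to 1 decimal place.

19.8 days

From f = (1 − cos θ)/2: cos θ = 1 − 2×0.74 = -0.480; arccos → 118.7°.
Waning ⇒ past full, so θ = 360° − 118.7° = 241.3°.
That fraction of the synodic month is 241.3/360 × 29.53 d ≈ 19.79 d.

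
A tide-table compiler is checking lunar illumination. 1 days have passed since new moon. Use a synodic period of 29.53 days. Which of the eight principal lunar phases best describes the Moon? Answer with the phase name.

θ ≈ 360° × 1/29.53 = 12°, which falls in the new moon sector.

new moon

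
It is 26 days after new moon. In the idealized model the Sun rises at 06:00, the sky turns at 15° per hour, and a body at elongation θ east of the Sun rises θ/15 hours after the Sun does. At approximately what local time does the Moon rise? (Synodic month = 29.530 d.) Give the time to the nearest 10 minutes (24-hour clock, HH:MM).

03:10

Elongation θ = 360° × 26/29.530 ≈ 317.0°.
The Moon trails the Sun by θ/15 = 317.0/15 ≈ 21.13 hours.
06:00 + 21.131 h ≈ 03:08 → 03:10 to the nearest ten minutes.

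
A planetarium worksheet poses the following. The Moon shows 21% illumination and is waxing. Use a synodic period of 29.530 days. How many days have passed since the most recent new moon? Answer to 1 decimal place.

cos θ = 1 − 2f = 0.580, giving a principal value of 54.5°.
The Moon is waxing (0°–180°), so θ = 54.5° directly.
That fraction of the synodic month is 54.5/360 × 29.530 d ≈ 4.47 d.

4.5 days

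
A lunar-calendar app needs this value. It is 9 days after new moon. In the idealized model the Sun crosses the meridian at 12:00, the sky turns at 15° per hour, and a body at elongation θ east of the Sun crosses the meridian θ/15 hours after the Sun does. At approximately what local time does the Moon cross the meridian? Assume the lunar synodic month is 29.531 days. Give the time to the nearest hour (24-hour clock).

19:00

Elongation θ = 360° × 9/29.531 ≈ 109.7°.
At 15° of sky rotation per hour, 109.7° corresponds to a 7.31 h lag.
12:00 + 7.31 h ≈ 19:19 → 19:00 to the nearest hour.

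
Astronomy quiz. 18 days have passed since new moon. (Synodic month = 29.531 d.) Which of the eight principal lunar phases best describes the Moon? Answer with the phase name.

waning gibbous

θ ≈ 360° × 18/29.531 = 219°, which falls in the waning gibbous sector.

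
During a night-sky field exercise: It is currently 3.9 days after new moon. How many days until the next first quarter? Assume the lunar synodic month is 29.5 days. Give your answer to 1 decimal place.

First quarter is 0.25 of the way through the cycle: age 0.25 × 29.5 = 7.375 d.
That is 7.375 − 3.9 = 3.475 days ahead.

3.5 days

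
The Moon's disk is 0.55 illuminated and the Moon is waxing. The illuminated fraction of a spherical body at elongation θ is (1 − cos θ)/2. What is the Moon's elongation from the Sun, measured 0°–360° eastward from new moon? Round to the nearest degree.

96°

From f = (1 − cos θ)/2: cos θ = 1 − 2×0.55 = -0.100; arccos → 95.7°.
The Moon is waxing (0°–180°), so θ = 95.7° directly.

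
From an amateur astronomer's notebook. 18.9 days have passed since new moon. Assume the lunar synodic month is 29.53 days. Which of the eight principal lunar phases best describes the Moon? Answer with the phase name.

At 18.9/29.53 of the cycle, θ ≈ 230° — the waning gibbous range.

waning gibbous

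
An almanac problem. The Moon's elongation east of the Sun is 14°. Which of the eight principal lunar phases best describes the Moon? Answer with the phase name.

14° lies in the new moon sector of the 8-phase cycle.

new moon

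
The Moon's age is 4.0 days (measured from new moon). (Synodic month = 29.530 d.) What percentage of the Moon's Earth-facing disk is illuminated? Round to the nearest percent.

17%

The Moon has covered 4.0/29.530 of its cycle, so θ ≈ 360° × 4.0/29.530 = 48.8°.
cos 48.8° = 0.659, so f = (1 − 0.659)/2 = 0.170, so 17%.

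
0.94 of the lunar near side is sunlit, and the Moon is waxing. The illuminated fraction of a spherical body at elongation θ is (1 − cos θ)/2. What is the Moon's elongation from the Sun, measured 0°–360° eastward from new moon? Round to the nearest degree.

Invert f = (1 − cos θ)/2 to get cos θ = 1 − 2(0.94) = -0.880, hence θ₀ = arccos -0.880 = 151.6°.
Waxing ⇒ before full, so θ = 151.6°.

152°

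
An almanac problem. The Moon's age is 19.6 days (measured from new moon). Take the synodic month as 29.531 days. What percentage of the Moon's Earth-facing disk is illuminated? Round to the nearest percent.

76%

The Moon has covered 19.6/29.531 of its cycle, so θ ≈ 360° × 19.6/29.531 = 238.9°.
cos 238.9° = (-0.516), so f = (1 − (-0.516))/2 = 0.758, so 76%.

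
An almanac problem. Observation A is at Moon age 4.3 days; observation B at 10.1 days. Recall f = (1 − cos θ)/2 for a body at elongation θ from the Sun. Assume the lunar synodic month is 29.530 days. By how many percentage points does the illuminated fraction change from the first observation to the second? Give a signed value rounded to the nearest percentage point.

First observation: θ = 360°·4.3/29.530 = 52.4°, so f = 0.195.
Second observation: θ = 123.1°, f = 0.773.
Δf = 0.773 − 0.195 = +0.578, i.e. +58 pp.

+58 pp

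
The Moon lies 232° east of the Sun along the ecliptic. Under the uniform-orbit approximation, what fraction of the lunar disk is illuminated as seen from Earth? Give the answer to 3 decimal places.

0.808

f = (1 − cos 232°)/2 = (1 − (-0.616))/2 ≈ 0.808.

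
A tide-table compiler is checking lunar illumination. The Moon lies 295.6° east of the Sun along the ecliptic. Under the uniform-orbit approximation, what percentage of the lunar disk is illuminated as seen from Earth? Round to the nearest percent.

f = (1 − cos 295.6°)/2 = (1 − 0.432)/2 ≈ 0.284, i.e. 28%.

28%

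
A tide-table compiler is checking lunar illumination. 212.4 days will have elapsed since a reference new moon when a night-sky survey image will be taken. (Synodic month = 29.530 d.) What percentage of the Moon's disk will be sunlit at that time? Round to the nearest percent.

32%

Reduce mod P: 212.4 − 7×29.530 = 5.69 d into the current lunation.
Phase angle: θ = 360°·(5.69 d)/(29.530 d) = 69.4°.
With cos θ = 0.352, the lit fraction is (1 − 0.352)/2 ≈ 0.324, so 32%.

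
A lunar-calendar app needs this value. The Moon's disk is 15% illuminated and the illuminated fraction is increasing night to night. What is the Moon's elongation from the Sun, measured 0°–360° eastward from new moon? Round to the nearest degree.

cos θ = 1 − 2f = 0.700, giving a principal value of 45.6°.
Waxing ⇒ before full, so θ = 45.6°.

46°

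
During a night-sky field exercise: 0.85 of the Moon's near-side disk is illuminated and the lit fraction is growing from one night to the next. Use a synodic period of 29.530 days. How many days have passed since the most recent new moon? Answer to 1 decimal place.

11.0 days

Invert f = (1 − cos θ)/2 to get cos θ = 1 − 2(0.85) = -0.700, hence θ₀ = arccos -0.700 = 134.4°.
Waxing ⇒ before full, so θ = 134.4°.
That fraction of the synodic month is 134.4/360 × 29.530 d ≈ 11.03 d.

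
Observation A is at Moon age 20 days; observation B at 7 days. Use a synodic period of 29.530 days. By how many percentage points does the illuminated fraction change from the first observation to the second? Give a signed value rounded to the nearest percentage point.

First observation: θ = 360°·20/29.530 = 243.8°, so f = 0.721.
Second observation: θ = 85.3°, f = 0.459.
Δf = 0.459 − 0.721 = -0.261, i.e. -26 pp.

-26 percentage points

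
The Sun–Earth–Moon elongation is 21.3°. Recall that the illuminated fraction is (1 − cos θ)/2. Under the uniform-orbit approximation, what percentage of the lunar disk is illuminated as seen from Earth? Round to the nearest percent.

3%

f = (1 − cos 21.3°)/2 = (1 − 0.932)/2 ≈ 0.034, i.e. 3%.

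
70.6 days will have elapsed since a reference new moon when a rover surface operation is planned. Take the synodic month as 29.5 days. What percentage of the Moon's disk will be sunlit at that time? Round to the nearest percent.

89%

Reduce mod P: 70.6 − 2×29.5 = 11.60 d into the current lunation.
The Moon has covered 11.60/29.5 of its cycle, so θ ≈ 360° × 11.60/29.5 = 141.6°.
With cos θ = (-0.783), the lit fraction is (1 − (-0.783))/2 ≈ 0.892, so 89%.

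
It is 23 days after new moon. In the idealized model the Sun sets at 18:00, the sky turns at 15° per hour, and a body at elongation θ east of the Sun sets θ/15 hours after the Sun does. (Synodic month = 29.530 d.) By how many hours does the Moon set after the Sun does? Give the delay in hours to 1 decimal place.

18.7 h

Elongation θ = 360° × 23/29.530 ≈ 280.4°.
The Moon trails the Sun by θ/15 = 280.4/15 ≈ 18.69 hours.
So the Moon sets 18.69 h after the Sun.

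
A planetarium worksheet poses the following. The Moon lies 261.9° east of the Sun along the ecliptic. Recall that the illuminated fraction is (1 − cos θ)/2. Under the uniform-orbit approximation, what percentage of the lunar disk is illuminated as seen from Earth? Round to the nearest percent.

cos 261.9° = (-0.141), so f = (1 − (-0.141))/2 = 0.570, i.e. 57%.

57%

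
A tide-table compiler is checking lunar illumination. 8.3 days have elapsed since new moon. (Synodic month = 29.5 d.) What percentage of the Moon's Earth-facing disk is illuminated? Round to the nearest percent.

Elongation θ = 360° × 8.3/29.5 ≈ 101.3°.
With cos θ = (-0.196), the lit fraction is (1 − (-0.196))/2 ≈ 0.598, so 60%.

60%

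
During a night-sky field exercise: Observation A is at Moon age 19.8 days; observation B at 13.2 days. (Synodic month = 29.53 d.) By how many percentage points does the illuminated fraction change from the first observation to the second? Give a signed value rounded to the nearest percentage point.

θ₁ = 360° × 19.8/29.53 = 241.4°, f₁ = (1 − cos θ₁)/2 = 0.739.
θ₂ = 360° × 13.2/29.53 = 160.9°, f₂ = (1 − cos θ₂)/2 = 0.973.
Change = f₂ − f₁ = +0.233 → +23 percentage points.

+23 percentage points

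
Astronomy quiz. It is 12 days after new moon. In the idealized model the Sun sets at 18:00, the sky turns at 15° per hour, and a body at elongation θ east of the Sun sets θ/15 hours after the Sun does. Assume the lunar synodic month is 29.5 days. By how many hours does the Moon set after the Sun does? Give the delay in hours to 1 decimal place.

Phase angle: θ = 360°·(12 d)/(29.5 d) = 146.4°.
The Moon trails the Sun by θ/15 = 146.4/15 ≈ 9.76 hours.
So the Moon sets 9.76 h after the Sun.

9.8 h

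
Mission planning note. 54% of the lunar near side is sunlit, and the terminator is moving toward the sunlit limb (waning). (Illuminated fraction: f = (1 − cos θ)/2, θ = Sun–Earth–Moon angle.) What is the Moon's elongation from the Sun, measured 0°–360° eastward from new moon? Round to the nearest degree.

cos θ = 1 − 2f = -0.080, giving a principal value of 94.6°.
A waning Moon lies in 180°–360°, so θ = 360° − 94.6° = 265.4°.

265°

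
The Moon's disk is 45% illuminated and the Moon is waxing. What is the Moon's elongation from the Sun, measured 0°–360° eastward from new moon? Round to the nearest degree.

cos θ = 1 − 2f = 0.100, giving a principal value of 84.3°.
Before full moon the principal value applies: θ = 84.3°.

84°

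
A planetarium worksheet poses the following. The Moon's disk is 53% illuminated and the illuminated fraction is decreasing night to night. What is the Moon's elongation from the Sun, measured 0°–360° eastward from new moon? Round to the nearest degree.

267°

From f = (1 − cos θ)/2: cos θ = 1 − 2×0.53 = -0.060; arccos → 93.4°.
Since the Moon is past full (waning), take the reflex angle: θ = 360° − 93.4° = 266.6°.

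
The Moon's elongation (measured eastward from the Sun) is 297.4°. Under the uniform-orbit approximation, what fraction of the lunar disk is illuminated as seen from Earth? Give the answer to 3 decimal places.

0.270

f = (1 − cos 297.4°)/2 = (1 − 0.460)/2 ≈ 0.270.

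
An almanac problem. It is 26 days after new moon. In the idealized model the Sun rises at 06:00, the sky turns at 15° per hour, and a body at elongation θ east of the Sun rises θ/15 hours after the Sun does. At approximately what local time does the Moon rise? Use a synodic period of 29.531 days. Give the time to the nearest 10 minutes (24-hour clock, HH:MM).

03:10

The Moon has covered 26/29.531 of its cycle, so θ ≈ 360° × 26/29.531 = 317.0°.
Delay after the Sun = 317.0° / (15°/h) ≈ 21.13 h.
06:00 + 21.130 h ≈ 03:08 → 03:10 to the nearest ten minutes.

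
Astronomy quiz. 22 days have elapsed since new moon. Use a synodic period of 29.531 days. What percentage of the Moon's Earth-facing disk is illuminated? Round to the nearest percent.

52%

Elongation θ = 360° × 22/29.531 ≈ 268.2°.
cos 268.2° = (-0.032), so f = (1 − (-0.032))/2 = 0.516, so 52%.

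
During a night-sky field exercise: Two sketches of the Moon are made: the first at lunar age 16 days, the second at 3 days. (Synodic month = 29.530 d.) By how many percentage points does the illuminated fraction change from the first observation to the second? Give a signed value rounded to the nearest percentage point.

-88 percentage points

First observation: θ = 360°·16/29.530 = 195.1°, so f = 0.983.
Second observation: θ = 36.6°, f = 0.098.
Δf = 0.098 − 0.983 = -0.884, i.e. -88 pp.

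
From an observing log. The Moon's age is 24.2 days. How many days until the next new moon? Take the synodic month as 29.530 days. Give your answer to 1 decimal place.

5.3 days

One full lunation from the last new moon is 29.530 d; remaining = 29.530 − 24.2 = 5.330 d.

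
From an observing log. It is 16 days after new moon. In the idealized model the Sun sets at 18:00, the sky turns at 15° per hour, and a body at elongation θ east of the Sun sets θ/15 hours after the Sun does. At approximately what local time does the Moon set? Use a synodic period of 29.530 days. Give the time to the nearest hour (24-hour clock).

07:00

Elongation θ = 360° × 16/29.530 ≈ 195.1°.
The Moon trails the Sun by θ/15 = 195.1/15 ≈ 13.00 hours.
18:00 + 13.00 h ≈ 07:00 → 07:00 to the nearest hour.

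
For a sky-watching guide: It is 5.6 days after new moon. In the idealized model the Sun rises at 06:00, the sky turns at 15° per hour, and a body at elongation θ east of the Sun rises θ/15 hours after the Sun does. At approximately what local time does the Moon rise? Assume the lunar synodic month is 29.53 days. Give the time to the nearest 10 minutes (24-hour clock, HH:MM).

10:30

The Moon has covered 5.6/29.53 of its cycle, so θ ≈ 360° × 5.6/29.53 = 68.3°.
The Moon trails the Sun by θ/15 = 68.3/15 ≈ 4.55 hours.
06:00 + 4.551 h ≈ 10:33 → 10:30 to the nearest ten minutes.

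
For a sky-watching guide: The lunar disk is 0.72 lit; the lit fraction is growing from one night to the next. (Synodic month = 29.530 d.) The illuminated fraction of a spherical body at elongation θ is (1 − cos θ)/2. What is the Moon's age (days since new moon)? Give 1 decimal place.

cos θ = 1 − 2f = -0.440, giving a principal value of 116.1°.
Waxing ⇒ before full, so θ = 116.1°.
Age = 29.530 × 116.1°/360° ≈ 9.52 days.

9.5 days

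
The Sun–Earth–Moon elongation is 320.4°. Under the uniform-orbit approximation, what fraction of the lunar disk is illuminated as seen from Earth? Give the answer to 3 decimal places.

0.115

Half-versine of 320.4°: (1 − 0.771)/2 = 0.115.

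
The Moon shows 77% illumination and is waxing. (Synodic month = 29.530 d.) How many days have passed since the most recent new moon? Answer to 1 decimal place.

10.1 days

Invert f = (1 − cos θ)/2 to get cos θ = 1 − 2(0.77) = -0.540, hence θ₀ = arccos -0.540 = 122.7°.
Before full moon the principal value applies: θ = 122.7°.
Age = 29.530 × 122.7°/360° ≈ 10.06 days.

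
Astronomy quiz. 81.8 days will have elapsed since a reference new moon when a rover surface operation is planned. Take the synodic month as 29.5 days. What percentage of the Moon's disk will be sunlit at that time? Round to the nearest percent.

Reduce mod P: 81.8 − 2×29.5 = 22.80 d into the current lunation.
Elongation θ = 360° × 22.80/29.5 ≈ 278.2°.
cos 278.2° = 0.143, so f = (1 − 0.143)/2 = 0.428, so 43%.

43%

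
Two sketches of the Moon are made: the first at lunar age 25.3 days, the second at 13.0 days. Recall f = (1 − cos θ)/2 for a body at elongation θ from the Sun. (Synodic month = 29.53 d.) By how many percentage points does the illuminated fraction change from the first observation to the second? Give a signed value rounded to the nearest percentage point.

θ₁ = 360° × 25.3/29.53 = 308.4°, f₁ = (1 − cos θ₁)/2 = 0.189.
θ₂ = 360° × 13.0/29.53 = 158.5°, f₂ = (1 − cos θ₂)/2 = 0.965.
Change = f₂ − f₁ = +0.776 → +78 percentage points.

+78 percentage points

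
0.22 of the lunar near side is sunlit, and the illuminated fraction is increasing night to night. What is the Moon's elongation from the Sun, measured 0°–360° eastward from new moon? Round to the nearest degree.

From f = (1 − cos θ)/2: cos θ = 1 − 2×0.22 = 0.560; arccos → 55.9°.
Before full moon the principal value applies: θ = 55.9°.

56°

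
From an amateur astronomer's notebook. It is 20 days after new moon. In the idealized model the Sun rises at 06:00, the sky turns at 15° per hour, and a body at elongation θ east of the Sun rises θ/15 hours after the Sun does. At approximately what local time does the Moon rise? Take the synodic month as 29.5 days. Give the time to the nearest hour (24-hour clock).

22:00

Phase angle: θ = 360°·(20 d)/(29.5 d) = 244.1°.
The Moon trails the Sun by θ/15 = 244.1/15 ≈ 16.27 hours.
06:00 + 16.27 h ≈ 22:16 → 22:00 to the nearest hour.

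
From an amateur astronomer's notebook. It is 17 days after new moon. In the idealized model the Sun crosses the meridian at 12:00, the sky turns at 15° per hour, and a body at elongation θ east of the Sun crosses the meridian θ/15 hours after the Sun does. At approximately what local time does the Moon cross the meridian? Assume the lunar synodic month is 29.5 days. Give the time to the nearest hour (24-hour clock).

02:00

Elongation θ = 360° × 17/29.5 ≈ 207.5°.
At 15° of sky rotation per hour, 207.5° corresponds to a 13.83 h lag.
12:00 + 13.83 h ≈ 01:50 → 02:00 to the nearest hour.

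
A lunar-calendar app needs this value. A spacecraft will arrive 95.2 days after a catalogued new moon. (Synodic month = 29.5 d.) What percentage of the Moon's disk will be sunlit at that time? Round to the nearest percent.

95.2 d spans 3 complete synodic months (3 × 29.5 = 88.50 d) plus 6.70 d.
The Moon has covered 6.70/29.5 of its cycle, so θ ≈ 360° × 6.70/29.5 = 81.8°.
With cos θ = 0.143, the lit fraction is (1 − 0.143)/2 ≈ 0.428, so 43%.

43%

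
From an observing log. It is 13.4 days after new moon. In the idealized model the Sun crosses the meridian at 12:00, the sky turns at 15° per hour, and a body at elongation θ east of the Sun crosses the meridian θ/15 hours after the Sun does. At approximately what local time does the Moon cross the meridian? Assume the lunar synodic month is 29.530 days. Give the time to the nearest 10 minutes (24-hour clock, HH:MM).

22:50

Elongation θ = 360° × 13.4/29.530 ≈ 163.4°.
Delay after the Sun = 163.4° / (15°/h) ≈ 10.89 h.
12:00 + 10.891 h ≈ 22:53 → 22:50 to the nearest ten minutes.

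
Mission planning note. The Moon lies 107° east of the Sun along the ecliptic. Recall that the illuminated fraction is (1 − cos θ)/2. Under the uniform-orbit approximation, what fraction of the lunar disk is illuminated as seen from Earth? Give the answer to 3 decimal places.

0.646

f = (1 − cos 107°)/2 = (1 − (-0.292))/2 ≈ 0.646.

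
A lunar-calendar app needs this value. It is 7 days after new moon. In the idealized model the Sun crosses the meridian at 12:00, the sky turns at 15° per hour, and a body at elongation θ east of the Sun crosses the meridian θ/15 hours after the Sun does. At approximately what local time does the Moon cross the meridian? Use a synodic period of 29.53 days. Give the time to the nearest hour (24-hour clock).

18:00

The Moon has covered 7/29.53 of its cycle, so θ ≈ 360° × 7/29.53 = 85.3°.
The Moon trails the Sun by θ/15 = 85.3/15 ≈ 5.69 hours.
12:00 + 5.69 h ≈ 17:41 → 18:00 to the nearest hour.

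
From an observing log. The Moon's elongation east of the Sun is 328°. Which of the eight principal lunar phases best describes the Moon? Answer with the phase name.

waning crescent

328° lies in the waning crescent sector of the 8-phase cycle.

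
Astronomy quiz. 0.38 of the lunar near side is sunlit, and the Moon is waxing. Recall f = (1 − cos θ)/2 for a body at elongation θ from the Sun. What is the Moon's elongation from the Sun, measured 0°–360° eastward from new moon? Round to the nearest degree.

cos θ = 1 − 2f = 0.240, giving a principal value of 76.1°.
The Moon is waxing (0°–180°), so θ = 76.1° directly.

76°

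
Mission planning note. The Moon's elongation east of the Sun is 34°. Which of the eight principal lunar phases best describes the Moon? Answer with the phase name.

34° lies in the waxing crescent sector of the 8-phase cycle.

waxing crescent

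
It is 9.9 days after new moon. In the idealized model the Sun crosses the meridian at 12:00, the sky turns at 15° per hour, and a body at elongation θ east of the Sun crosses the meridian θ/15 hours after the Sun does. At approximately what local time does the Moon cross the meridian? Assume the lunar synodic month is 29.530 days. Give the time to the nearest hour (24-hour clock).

The Moon has covered 9.9/29.530 of its cycle, so θ ≈ 360° × 9.9/29.530 = 120.7°.
Delay after the Sun = 120.7° / (15°/h) ≈ 8.05 h.
12:00 + 8.05 h ≈ 20:03 → 20:00 to the nearest hour.

20:00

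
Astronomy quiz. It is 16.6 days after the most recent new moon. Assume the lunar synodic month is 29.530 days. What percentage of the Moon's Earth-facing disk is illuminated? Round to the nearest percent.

Phase angle: θ = 360°·(16.6 d)/(29.530 d) = 202.4°.
cos 202.4° = (-0.925), so f = (1 − (-0.925))/2 = 0.962, so 96%.

96%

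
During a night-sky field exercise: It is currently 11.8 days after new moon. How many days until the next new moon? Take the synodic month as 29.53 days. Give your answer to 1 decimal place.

17.7 days

The next new moon completes the synodic month: 29.53 − 11.8 = 17.730 days.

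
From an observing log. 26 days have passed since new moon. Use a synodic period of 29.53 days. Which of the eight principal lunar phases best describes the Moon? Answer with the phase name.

At 26/29.53 of the cycle, θ ≈ 317° — the waning crescent range.

waning crescent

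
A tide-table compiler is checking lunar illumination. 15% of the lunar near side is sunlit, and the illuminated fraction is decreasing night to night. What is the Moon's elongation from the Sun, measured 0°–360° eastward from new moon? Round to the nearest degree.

314°

From f = (1 − cos θ)/2: cos θ = 1 − 2×0.15 = 0.700; arccos → 45.6°.
Waning ⇒ past full, so θ = 360° − 45.6° = 314.4°.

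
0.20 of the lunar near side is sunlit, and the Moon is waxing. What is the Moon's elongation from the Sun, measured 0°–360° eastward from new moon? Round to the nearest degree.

cos θ = 1 − 2f = 0.600, giving a principal value of 53.1°.
The Moon is waxing (0°–180°), so θ = 53.1° directly.

53°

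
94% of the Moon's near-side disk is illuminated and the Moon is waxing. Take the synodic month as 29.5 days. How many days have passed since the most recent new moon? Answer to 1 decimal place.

From f = (1 − cos θ)/2: cos θ = 1 − 2×0.94 = -0.880; arccos → 151.6°.
The Moon is waxing (0°–180°), so θ = 151.6° directly.
At 360°/29.5 d per day, 151.6° corresponds to 12.43 days.

12.4 days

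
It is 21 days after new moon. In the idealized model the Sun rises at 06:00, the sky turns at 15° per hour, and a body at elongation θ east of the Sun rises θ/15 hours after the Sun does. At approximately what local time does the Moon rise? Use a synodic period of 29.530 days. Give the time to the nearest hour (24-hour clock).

Elongation θ = 360° × 21/29.530 ≈ 256.0°.
At 15° of sky rotation per hour, 256.0° corresponds to a 17.07 h lag.
06:00 + 17.07 h ≈ 23:04 → 23:00 to the nearest hour.

23:00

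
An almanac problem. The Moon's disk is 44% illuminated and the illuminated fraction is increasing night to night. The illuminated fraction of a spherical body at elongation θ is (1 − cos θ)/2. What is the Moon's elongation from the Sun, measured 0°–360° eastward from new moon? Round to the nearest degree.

83°

cos θ = 1 − 2f = 0.120, giving a principal value of 83.1°.
Before full moon the principal value applies: θ = 83.1°.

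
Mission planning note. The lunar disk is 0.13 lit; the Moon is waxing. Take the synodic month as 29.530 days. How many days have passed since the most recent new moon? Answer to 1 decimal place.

Invert f = (1 − cos θ)/2 to get cos θ = 1 − 2(0.13) = 0.740, hence θ₀ = arccos 0.740 = 42.3°.
The Moon is waxing (0°–180°), so θ = 42.3° directly.
That fraction of the synodic month is 42.3/360 × 29.530 d ≈ 3.47 d.

3.5 days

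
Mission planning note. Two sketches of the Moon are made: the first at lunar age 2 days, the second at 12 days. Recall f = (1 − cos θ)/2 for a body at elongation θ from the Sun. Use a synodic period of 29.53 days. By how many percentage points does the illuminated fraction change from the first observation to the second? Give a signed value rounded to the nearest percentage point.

First observation: θ = 360°·2/29.53 = 24.4°, so f = 0.045.
Second observation: θ = 146.3°, f = 0.916.
Δf = 0.916 − 0.045 = +0.871, i.e. +87 pp.

+87 percentage points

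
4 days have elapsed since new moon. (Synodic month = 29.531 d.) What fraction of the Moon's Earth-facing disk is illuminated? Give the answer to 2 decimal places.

Phase angle: θ = 360°·(4 d)/(29.531 d) = 48.8°.
With cos θ = 0.659, the lit fraction is (1 − 0.659)/2 ≈ 0.170.

0.17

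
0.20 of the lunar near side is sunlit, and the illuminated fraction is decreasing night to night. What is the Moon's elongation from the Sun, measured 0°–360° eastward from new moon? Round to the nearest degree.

cos θ = 1 − 2f = 0.600, giving a principal value of 53.1°.
Since the Moon is past full (waning), take the reflex angle: θ = 360° − 53.1° = 306.9°.

307°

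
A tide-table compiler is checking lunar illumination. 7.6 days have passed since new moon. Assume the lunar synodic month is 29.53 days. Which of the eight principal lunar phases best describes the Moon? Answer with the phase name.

first quarter

At 7.6/29.53 of the cycle, θ ≈ 93° — the first quarter range.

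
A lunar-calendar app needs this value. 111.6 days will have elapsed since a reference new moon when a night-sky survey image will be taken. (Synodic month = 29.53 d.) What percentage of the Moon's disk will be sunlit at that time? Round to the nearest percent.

41%

111.6/29.53 = 3.779 lunations, so 3 complete cycles and 23.01 d into the next.
The Moon has covered 23.01/29.53 of its cycle, so θ ≈ 360° × 23.01/29.53 = 280.5°.
Illuminated fraction = (1 − cos 280.5°)/2 = (1 − 0.182)/2 ≈ 0.409, so 41%.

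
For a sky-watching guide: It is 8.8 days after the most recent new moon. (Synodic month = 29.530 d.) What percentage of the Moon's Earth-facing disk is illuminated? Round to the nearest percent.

Elongation θ = 360° × 8.8/29.530 ≈ 107.3°.
Illuminated fraction = (1 − cos 107.3°)/2 = (1 − (-0.297))/2 ≈ 0.649, so 65%.

65%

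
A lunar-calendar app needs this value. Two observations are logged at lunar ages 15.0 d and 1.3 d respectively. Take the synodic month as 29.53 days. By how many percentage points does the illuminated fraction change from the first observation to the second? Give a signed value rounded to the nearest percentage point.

θ₁ = 360° × 15.0/29.53 = 182.9°, f₁ = (1 − cos θ₁)/2 = 0.999.
θ₂ = 360° × 1.3/29.53 = 15.8°, f₂ = (1 − cos θ₂)/2 = 0.019.
Change = f₂ − f₁ = -0.980 → -98 percentage points.

-98 percentage points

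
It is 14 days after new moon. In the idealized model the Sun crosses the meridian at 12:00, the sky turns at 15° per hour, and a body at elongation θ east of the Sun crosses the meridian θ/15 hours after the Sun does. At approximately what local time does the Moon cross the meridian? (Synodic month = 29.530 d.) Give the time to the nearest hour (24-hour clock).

23:00

The Moon has covered 14/29.530 of its cycle, so θ ≈ 360° × 14/29.530 = 170.7°.
At 15° of sky rotation per hour, 170.7° corresponds to a 11.38 h lag.
12:00 + 11.38 h ≈ 23:23 → 23:00 to the nearest hour.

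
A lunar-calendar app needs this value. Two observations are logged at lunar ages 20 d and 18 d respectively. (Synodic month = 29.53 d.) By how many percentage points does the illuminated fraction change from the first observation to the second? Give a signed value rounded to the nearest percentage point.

+17 percentage points

θ₁ = 360° × 20/29.53 = 243.8°, f₁ = (1 − cos θ₁)/2 = 0.721.
θ₂ = 360° × 18/29.53 = 219.4°, f₂ = (1 − cos θ₂)/2 = 0.886.
Change = f₂ − f₁ = +0.166 → +17 percentage points.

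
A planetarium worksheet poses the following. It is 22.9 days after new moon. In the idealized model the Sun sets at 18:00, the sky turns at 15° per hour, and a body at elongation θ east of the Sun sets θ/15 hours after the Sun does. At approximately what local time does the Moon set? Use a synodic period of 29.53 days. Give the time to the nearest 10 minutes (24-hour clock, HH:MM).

The Moon has covered 22.9/29.53 of its cycle, so θ ≈ 360° × 22.9/29.53 = 279.2°.
The Moon trails the Sun by θ/15 = 279.2/15 ≈ 18.61 hours.
18:00 + 18.612 h ≈ 12:37 → 12:40 to the nearest ten minutes.

12:40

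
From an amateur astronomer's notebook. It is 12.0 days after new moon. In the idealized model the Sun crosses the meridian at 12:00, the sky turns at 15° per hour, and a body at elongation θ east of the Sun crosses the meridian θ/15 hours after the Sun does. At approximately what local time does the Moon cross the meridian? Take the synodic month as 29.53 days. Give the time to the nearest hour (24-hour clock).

Phase angle: θ = 360°·(12.0 d)/(29.53 d) = 146.3°.
Delay after the Sun = 146.3° / (15°/h) ≈ 9.75 h.
12:00 + 9.75 h ≈ 21:45 → 22:00 to the nearest hour.

22:00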